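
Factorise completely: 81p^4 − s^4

(3p + s)(3p − s)(9p^2 + s^2)

(3p)⁴ − (s)⁴ = ((3p)² − (s)²)((3p)² + (s)²); the first factor splits again, the second (9p^2 + s^2) is irreducible.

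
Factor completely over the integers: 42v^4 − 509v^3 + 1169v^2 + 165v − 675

(6v − 5)(7v + 5)(v − 3)(v − 9)

Trying the rational-root candidates, v = 3 is a root, so (v − 3) divides it; the quotient is 42v^3 − 383v^2 + 20v + 225.
Next, v = 5/6 is a root, giving the factor (6v − 5) and quotient 7v^2 − 58v − 45.
The remaining quadratic factors as (7v + 5)(v − 9).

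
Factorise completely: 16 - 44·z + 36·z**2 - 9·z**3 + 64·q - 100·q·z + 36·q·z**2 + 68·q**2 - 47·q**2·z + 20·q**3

(4·q - 3·z + 4)·(5·q - 3·z + 2)·(q - z + 2)

Group: 5·q·(4·q**2 - 7·q·z + 12·q + 3·z**2 - 10·z + 8) + (-3·z + 2)·(4·q**2 - 7·q·z + 12·q + 3·z**2 - 10·z + 8); both groups contain (4·q**2 - 7·q·z + 12·q + 3·z**2 - 10·z + 8), so (5·q - 3·z + 2) is a factor with cofactor 4·q**2 - 7·q·z + 12·q + 3·z**2 - 10·z + 8.
The cofactor groups again: 4·q**2 - 7·q·z + 12·q + 3·z**2 - 10·z + 8 = 4·q·(q - z + 2) + (-3·z + 4)·(q - z + 2); both groups contain (q - z + 2), giving (4·q - 3·z + 4)·(q - z + 2).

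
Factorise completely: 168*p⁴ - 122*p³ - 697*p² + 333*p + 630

(2*p - 3)*(3*p + 5)*(4*p - 7)*(7*p + 6)

Among the possible rational roots, p = 7/4 is a root, giving the factor (4*p - 7) and quotient 42*p³ + 43*p² - 99*p - 90.
Next, p = 3/2 is a root, giving the factor (2*p - 3) and quotient 21*p² + 53*p + 30.
The remaining quadratic factors as (3*p + 5)(7*p + 6).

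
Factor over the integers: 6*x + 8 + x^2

Two integers with product 8 and sum 6 are 2 and 4.

(x + 2)*(x + 4)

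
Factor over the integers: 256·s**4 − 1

(4·s + 1)·(4·s − 1)·(16·s**2 + 1)

Write as (16·s**2)² − (1)², then factor 16·s**2 − 1 once more.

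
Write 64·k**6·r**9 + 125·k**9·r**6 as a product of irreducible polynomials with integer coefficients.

Factor out k**6·r**6 first: what remains is 125·k**3 + 64·r**3.
Recognize a sum of cubes with the parts 5·k and 4·r.

k**6·r**6·(5·k + 4·r)·(25·k**2 - 20·k·r + 16·r**2)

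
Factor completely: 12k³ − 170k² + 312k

2k(6k − 13)(k − 12)

Pull out the common factor 2k, then factor the remaining trinomial.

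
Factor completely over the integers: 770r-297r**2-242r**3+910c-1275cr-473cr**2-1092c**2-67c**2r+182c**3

(13c+11r)(14c+11r-14)(c-2r-5)

Group: 14c(13c**2-15cr-65c-22r**2-55r) + (11r-14)(13c**2-15cr-65c-22r**2-55r); both groups contain (13c**2-15cr-65c-22r**2-55r), so (14c+11r-14) is a factor with cofactor 13c**2-15cr-65c-22r**2-55r.
The cofactor groups again: 13c**2-15cr-65c-22r**2-55r = c(13c+11r) + (-2r-5)(13c+11r); both groups contain (13c+11r), giving (c-2r-5)(13c+11r).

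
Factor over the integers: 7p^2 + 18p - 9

Need a pair with product 7·(-9) = -63 and sum 18: that's 21 and -3.
Split the middle term: 7p^2 + 21p - 3p - 9 = 7p(p + 3) - 3(p + 3).

(7p - 3)(p + 3)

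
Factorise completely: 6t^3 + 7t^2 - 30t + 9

Testing divisors of the constant over divisors of the leading coefficient, t = -3 is a root, so (t + 3) is a factor; dividing leaves 6t^2 - 11t + 3.
The remaining quadratic factors as (2t - 3)(3t - 1).

(2t - 3)(3t - 1)(t + 3)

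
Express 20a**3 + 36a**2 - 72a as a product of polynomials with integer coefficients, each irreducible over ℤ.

4a(5a - 6)(a + 3)

Pull out the common factor 4a, then factor the remaining trinomial.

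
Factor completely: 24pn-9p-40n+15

(3p-5)(8n-3)

Group as (24pn-9p) + (-40n+15) = 3p(8n-3) - 5(8n-3).
Both groups share the factor (8n-3).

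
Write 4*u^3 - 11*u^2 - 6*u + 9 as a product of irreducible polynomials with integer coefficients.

Testing divisors of the constant over divisors of the leading coefficient, u = -1 is a root, so (u + 1) divides it; the quotient is 4*u^2 - 15*u + 9.
The remaining quadratic factors as (u - 3)(4*u - 3).

(4*u - 3)*(u + 1)*(u - 3)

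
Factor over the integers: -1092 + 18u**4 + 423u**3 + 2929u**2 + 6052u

(3u + 14)(6u - 1)(u + 13)(u + 6)

By the rational root theorem, u = -14/3 is a root, giving the factor (3u + 14) and quotient 6u**3 + 113u**2 + 449u - 78.
Then u = -6 is a root, giving the factor (u + 6) and quotient 6u**2 + 77u - 13.
The remaining quadratic factors as (u + 13)(6u - 1).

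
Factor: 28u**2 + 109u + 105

Need a pair with product 28·105 = 2940 and sum 109: that's 49 and 60.
Split the middle term: 28u**2 + 49u + 60u + 105 = 7u(4u + 7) + 15(4u + 7).

(4u + 7)(7u + 15)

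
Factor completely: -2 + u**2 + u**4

Substitute w = u**2 to get a quadratic in w, then factor.
u**2 + 2 is irreducible over ℤ (always positive, so no real roots).
u**2 - 1 is a difference of squares.

(u + 1)·(u - 1)·(u**2 + 2)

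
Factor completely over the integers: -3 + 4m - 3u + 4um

(4m - 3)(u + 1)

Group as (4um - 3u) + (4m - 3) = u(4m - 3) + (4m - 3).
Both groups share the factor (4m - 3).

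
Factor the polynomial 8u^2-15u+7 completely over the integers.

Need a pair with product 8·7 = 56 and sum -15: that's -7 and -8.
Split the middle term: 8u^2-7u - 8u+7 = u(8u-7) - (8u-7).

(8u-7)(u-1)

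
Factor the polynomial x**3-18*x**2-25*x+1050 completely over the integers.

(x+7)*(x-10)*(x-15)

By the rational root theorem, x = -7 is a root, so (x+7) divides it; the quotient is x**2-25*x+150.
The remaining quadratic factors as (x-15)(x-10).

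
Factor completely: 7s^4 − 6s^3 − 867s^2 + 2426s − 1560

Among the possible rational roots, s = 13/7 is a root, giving the factor (7s − 13) and quotient s^3 + s^2 − 122s + 120.
Continuing, s = 10 is a root, so (s − 10) divides it; the quotient is s^2 + 11s − 12.
The remaining quadratic factors as (s − 1)(s + 12).

(7s − 13)(s + 12)(s − 1)(s − 10)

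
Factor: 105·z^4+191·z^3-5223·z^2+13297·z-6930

(3·z-11)·(5·z-14)·(7·z-5)·(z+9)

By the rational root theorem, z = -9 is a root, so (z+9) divides it; the quotient is 105·z^3-754·z^2+1563·z-770.
Continuing, z = 14/5 is a root, so (5·z-14) is a factor; dividing leaves 21·z^2-92·z+55.
The remaining quadratic factors as (7·z-5)(3·z-11).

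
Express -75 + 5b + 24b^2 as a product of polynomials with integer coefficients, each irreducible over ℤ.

(3b - 5)(8b + 15)

Need a pair with product 24·(-75) = -1800 and sum 5: that's 45 and -40.
Split the middle term: 24b^2 + 45b - 40b - 75 = 3b(8b + 15) - 5(8b + 15).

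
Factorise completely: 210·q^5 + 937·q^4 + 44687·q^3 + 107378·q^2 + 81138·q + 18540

(5·q + 6)·(6·q + 5)·(7·q + 3)·(q^2 + 2·q + 206)

By the rational root theorem, q = −6/5 is a root, so (5·q + 6) is a factor; dividing leaves 42·q^4 + 137·q^3 + 8773·q^2 + 10948·q + 3090.
Continuing, q = −5/6 is a root, so (6·q + 5) is a factor; dividing leaves 7·q^3 + 17·q^2 + 1448·q + 618.
Then q = −3/7 is a root, so (7·q + 3) is a factor; dividing leaves q^2 + 2·q + 206.
The quadratic q^2 + 2·q + 206 has discriminant −820 < 0 and is irreducible over ℤ.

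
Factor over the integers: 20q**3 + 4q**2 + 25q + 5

(5q + 1)(4q**2 + 5)

Group as (20q**3 + 25q) + (4q**2 + 5) = 5q(4q**2 + 5) + (4q**2 + 5).
Both groups share the factor (4q**2 + 5).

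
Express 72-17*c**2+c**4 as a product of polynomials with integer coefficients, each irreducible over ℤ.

Substitute u = c**2 to get a quadratic in u, then factor.
c**2-9 is a difference of squares.
c**2-8 is irreducible over ℤ (8 is not a perfect square).

(c+3)*(c-3)*(c**2-8)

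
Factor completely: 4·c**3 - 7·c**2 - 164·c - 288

(4·c + 9)·(c + 4)·(c - 8)

Testing divisors of the constant over divisors of the leading coefficient, c = -9/4 is a root, so (4·c + 9) divides it; the quotient is c**2 - 4·c - 32.
The remaining quadratic factors as (c + 4)(c - 8).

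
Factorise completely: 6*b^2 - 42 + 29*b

Need a pair with product 6·(-42) = -252 and sum 29: that's 36 and -7.
Split the middle term: 6*b^2 + 36*b - 7*b - 42 = 6*b*(b + 6) - 7*(b + 6).

(6*b - 7)*(b + 6)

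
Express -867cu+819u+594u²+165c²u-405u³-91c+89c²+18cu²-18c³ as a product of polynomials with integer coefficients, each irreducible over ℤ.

-(2c+3u-7)(9c-15u-13)(c-9u)

Group: 2c(-9c²+96cu+13c-135u²-117u) + (3u-7)(-9c²+96cu+13c-135u²-117u); both groups contain (-9c²+96cu+13c-135u²-117u), so (2c+3u-7) is a factor with cofactor -9c²+96cu+13c-135u²-117u.
The cofactor groups again: -9c²+96cu+13c-135u²-117u = -9c(c-9u) + (15u+13)(c-9u); both groups contain (c-9u), giving -(9c-15u-13)(c-9u).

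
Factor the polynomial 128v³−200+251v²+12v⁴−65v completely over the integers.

Testing divisors of the constant over divisors of the leading coefficient, v = −5/2 is a root, so (2v+5) is a factor; dividing leaves 6v³+49v²+3v−40.
Next, v = 5/6 is a root, so (6v−5) divides it; the quotient is v²+9v+8.
The remaining quadratic factors as (v+1)(v+8).

(2v+5)(6v−5)(v+1)(v+8)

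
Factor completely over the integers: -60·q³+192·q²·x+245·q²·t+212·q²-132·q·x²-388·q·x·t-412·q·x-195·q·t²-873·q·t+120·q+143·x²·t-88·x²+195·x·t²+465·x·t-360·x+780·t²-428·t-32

Group: q·(-60·q²+132·q·x+245·q·t-28·q-143·x·t+88·x-195·t²+107·t+8) + (-x-4)·(-60·q²+132·q·x+245·q·t-28·q-143·x·t+88·x-195·t²+107·t+8); both groups contain (-60·q²+132·q·x+245·q·t-28·q-143·x·t+88·x-195·t²+107·t+8), so (q-x-4) is a factor with cofactor -60·q²+132·q·x+245·q·t-28·q-143·x·t+88·x-195·t²+107·t+8.
The cofactor groups again: -60·q²+132·q·x+245·q·t-28·q-143·x·t+88·x-195·t²+107·t+8 = -5·q·(12·q-13·t+8) + (11·x+15·t+1)·(12·q-13·t+8); both groups contain (12·q-13·t+8), giving -(5·q-11·x-15·t-1)·(12·q-13·t+8).

-(12·q-13·t+8)·(5·q-11·x-15·t-1)·(q-x-4)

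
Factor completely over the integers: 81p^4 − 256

Difference of squares twice: with A = 3p and B = 4, A⁴ − B⁴ = (A² − B²)(A² + B²), and A² − B² factors again.

(3p + 4)(3p − 4)(9p^2 + 16)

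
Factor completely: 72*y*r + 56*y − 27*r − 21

Group as (72*y*r + 56*y) + (−27*r − 21) = 8*y*(9*r + 7) − 3*(9*r + 7).
Both groups share the factor (9*r + 7).

(8*y − 3)*(9*r + 7)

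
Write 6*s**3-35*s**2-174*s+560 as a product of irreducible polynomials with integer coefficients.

By the rational root theorem, s = -14/3 is a root, giving the factor (3*s+14) and quotient 2*s**2-21*s+40.
The remaining quadratic factors as (2*s-5)(s-8).

(2*s-5)*(3*s+14)*(s-8)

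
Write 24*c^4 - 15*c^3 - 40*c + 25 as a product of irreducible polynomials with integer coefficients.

Group as (24*c^4 - 40*c) + (-15*c^3 + 25) = 8*c*(3*c^3 - 5) - 5*(3*c^3 - 5).
Both groups share the factor (3*c^3 - 5).

(8*c - 5)*(3*c^3 - 5)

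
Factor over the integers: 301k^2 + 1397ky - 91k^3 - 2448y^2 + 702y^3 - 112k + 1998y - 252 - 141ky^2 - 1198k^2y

-(13k - 9y + 9)(7k + 6y - 14)(k + 13y - 2)

Group: k(-91k^2 - 15ky + 119k + 54y^2 - 180y + 126) + (13y - 2)(-91k^2 - 15ky + 119k + 54y^2 - 180y + 126); both groups contain (-91k^2 - 15ky + 119k + 54y^2 - 180y + 126), so (k + 13y - 2) is a factor with cofactor -91k^2 - 15ky + 119k + 54y^2 - 180y + 126.
The cofactor groups again: -91k^2 - 15ky + 119k + 54y^2 - 180y + 126 = -7k(13k - 9y + 9) + (-6y + 14)(13k - 9y + 9); both groups contain (13k - 9y + 9), giving -(7k + 6y - 14)(13k - 9y + 9).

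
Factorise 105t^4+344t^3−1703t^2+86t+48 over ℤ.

(3t−8)(5t−1)(7t+1)(t+6)

By the rational root theorem, t = −1/7 is a root, giving the factor (7t+1) and quotient 15t^3+47t^2−250t+48.
Then t = 1/5 is a root, so (5t−1) is a factor; dividing leaves 3t^2+10t−48.
The remaining quadratic factors as (3t−8)(t+6).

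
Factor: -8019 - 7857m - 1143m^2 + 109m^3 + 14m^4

(2m + 9)(7m + 9)(m + 11)(m - 9)

By the rational root theorem, m = 9 is a root, giving the factor (m - 9) and quotient 14m^3 + 235m^2 + 972m + 891.
Next, m = -11 is a root, giving the factor (m + 11) and quotient 14m^2 + 81m + 81.
The remaining quadratic factors as (7m + 9)(2m + 9).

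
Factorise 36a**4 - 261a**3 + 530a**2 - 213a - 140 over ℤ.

By the rational root theorem, a = -1/3 is a root, so (3a + 1) is a factor; dividing leaves 12a**3 - 91a**2 + 207a - 140.
Next, a = 4 is a root, giving the factor (a - 4) and quotient 12a**2 - 43a + 35.
The remaining quadratic factors as (3a - 7)(4a - 5).

(3a + 1)(3a - 7)(4a - 5)(a - 4)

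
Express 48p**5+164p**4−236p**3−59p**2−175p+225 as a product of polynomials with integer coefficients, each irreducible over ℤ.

(2p+9)(4p−5)(6p−5)(p**2+p+1)

Testing divisors of the constant over divisors of the leading coefficient, p = 5/6 is a root, so (6p−5) divides it; the quotient is 8p**4+34p**3−11p**2−19p−45.
Next, p = −9/2 is a root, giving the factor (2p+9) and quotient 4p**3−p**2−p−5.
Then p = 5/4 is a root, so (4p−5) is a factor; dividing leaves p**2+p+1.
The quadratic p**2+p+1 has discriminant −3 < 0 and is irreducible over ℤ.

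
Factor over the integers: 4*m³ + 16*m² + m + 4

Group as (4*m³ + m) + (16*m² + 4) = m*(4*m² + 1) + 4*(4*m² + 1).
Both groups share the factor (4*m² + 1).

(m + 4)*(4*m² + 1)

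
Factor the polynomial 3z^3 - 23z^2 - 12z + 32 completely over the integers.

(3z + 4)(z - 1)(z - 8)

Among the possible rational roots, z = 8 is a root, so (z - 8) is a factor; dividing leaves 3z^2 + z - 4.
The remaining quadratic factors as (3z + 4)(z - 1).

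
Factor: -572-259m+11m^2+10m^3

Trying the rational-root candidates, m = -4 is a root, so (m+4) divides it; the quotient is 10m^2-29m-143.
The remaining quadratic factors as (2m-11)(5m+13).

(2m-11)(5m+13)(m+4)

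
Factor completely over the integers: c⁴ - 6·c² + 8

Substitute u = c² to get a quadratic in u, then factor.
c² - 2 is irreducible over ℤ (2 is not a perfect square).
c² - 4 is a difference of squares.

(c + 2)·(c - 2)·(c² - 2)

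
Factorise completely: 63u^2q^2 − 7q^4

Every term has a factor of 7q^2. Then 9u^2 − q^2 = (3u)² − (q)².

7q^2(3u − q)(3u + q)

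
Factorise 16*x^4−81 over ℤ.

Difference of squares twice: with A = 2*x and B = 3, A⁴ − B⁴ = (A² − B²)(A² + B²), and A² − B² factors again.

(2*x+3)*(2*x−3)*(4*x^2+9)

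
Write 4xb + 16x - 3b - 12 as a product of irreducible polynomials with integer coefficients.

(4x - 3)(b + 4)

Group as (4xb + 16x) + (-3b - 12) = 4x(b + 4) - 3(b + 4).
Both groups share the factor (b + 4).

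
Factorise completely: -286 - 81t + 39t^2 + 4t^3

Among the possible rational roots, t = -2 is a root, so (t + 2) is a factor; dividing leaves 4t^2 + 31t - 143.
The remaining quadratic factors as (4t - 13)(t + 11).

(4t - 13)(t + 11)(t + 2)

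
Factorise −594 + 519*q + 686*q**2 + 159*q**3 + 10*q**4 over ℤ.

Testing divisors of the constant over divisors of the leading coefficient, q = −11/2 is a root, giving the factor (2*q + 11) and quotient 5*q**3 + 52*q**2 + 57*q − 54.
Continuing, q = −9 is a root, so (q + 9) divides it; the quotient is 5*q**2 + 7*q − 6.
The remaining quadratic factors as (5*q − 3)(q + 2).

(2*q + 11)*(5*q − 3)*(q + 2)*(q + 9)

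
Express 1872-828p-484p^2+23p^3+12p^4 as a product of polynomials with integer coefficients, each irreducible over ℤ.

Trying the rational-root candidates, p = 4/3 is a root, so (3p-4) divides it; the quotient is 4p^3+13p^2-144p-468.
Continuing, p = -13/4 is a root, so (4p+13) divides it; the quotient is p^2-36.
The remaining quadratic factors as (p-6)(p+6).

(3p-4)(4p+13)(p+6)(p-6)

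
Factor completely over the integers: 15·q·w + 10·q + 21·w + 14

(3·w + 2)·(5·q + 7)

Group as (15·q·w + 10·q) + (21·w + 14) = 5·q·(3·w + 2) + 7·(3·w + 2).
Both groups share the factor (3·w + 2).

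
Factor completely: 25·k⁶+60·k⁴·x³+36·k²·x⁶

k²·(5·k²+6·x³)²

Factor out k² first: what remains is 25·k⁴+60·k²·x³+36·x⁶.
Recognize a perfect-square trinomial with the parts 6·x³ and 5·k².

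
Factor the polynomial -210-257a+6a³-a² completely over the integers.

(6a+5)(a+6)(a-7)

By the rational root theorem, a = 7 is a root, so (a-7) is a factor; dividing leaves 6a²+41a+30.
The remaining quadratic factors as (a+6)(6a+5).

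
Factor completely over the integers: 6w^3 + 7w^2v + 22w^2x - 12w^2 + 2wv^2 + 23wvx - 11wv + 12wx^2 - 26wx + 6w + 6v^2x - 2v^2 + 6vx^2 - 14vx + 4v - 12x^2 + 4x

(3w + 2v + 2x)(2w + v - 2)(w + 3x - 1)

Group: 2w(3w^2 + 2wv + 11wx - 3w + 6vx - 2v + 6x^2 - 2x) + (v - 2)(3w^2 + 2wv + 11wx - 3w + 6vx - 2v + 6x^2 - 2x); both groups contain (3w^2 + 2wv + 11wx - 3w + 6vx - 2v + 6x^2 - 2x), so (2w + v - 2) is a factor with cofactor 3w^2 + 2wv + 11wx - 3w + 6vx - 2v + 6x^2 - 2x.
The cofactor groups again: 3w^2 + 2wv + 11wx - 3w + 6vx - 2v + 6x^2 - 2x = 3w(w + 3x - 1) + (2v + 2x)(w + 3x - 1); both groups contain (w + 3x - 1), giving (3w + 2v + 2x)(w + 3x - 1).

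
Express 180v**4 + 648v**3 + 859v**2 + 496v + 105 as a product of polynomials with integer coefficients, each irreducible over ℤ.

Testing divisors of the constant over divisors of the leading coefficient, v = -5/6 is a root, giving the factor (6v + 5) and quotient 30v**3 + 83v**2 + 74v + 21.
Continuing, v = -1 is a root, so (v + 1) divides it; the quotient is 30v**2 + 53v + 21.
The remaining quadratic factors as (5v + 3)(6v + 7).

(5v + 3)(6v + 5)(6v + 7)(v + 1)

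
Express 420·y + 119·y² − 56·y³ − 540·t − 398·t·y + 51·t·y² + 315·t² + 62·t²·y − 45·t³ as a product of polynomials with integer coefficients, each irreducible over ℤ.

Group: t·(−45·t² + 107·t·y + 135·t − 56·y² − 105·y) + (y − 4)·(−45·t² + 107·t·y + 135·t − 56·y² − 105·y); both groups contain (−45·t² + 107·t·y + 135·t − 56·y² − 105·y), so (t + y − 4) is a factor with cofactor −45·t² + 107·t·y + 135·t − 56·y² − 105·y.
The cofactor groups again: −45·t² + 107·t·y + 135·t − 56·y² − 105·y = −9·t·(5·t − 8·y − 15) + 7·y·(5·t − 8·y − 15); both groups contain (5·t − 8·y − 15), giving −(9·t − 7·y)·(5·t − 8·y − 15).

−(5·t − 8·y − 15)·(9·t − 7·y)·(t + y − 4)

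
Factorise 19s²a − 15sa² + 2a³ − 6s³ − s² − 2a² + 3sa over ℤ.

Group: s(−6s² + 13sa − s − 2a² + 2a) − a(−6s² + 13sa − s − 2a² + 2a); both groups contain (−6s² + 13sa − s − 2a² + 2a), so (s − a) is a factor with cofactor −6s² + 13sa − s − 2a² + 2a.
The cofactor groups again: −6s² + 13sa − s − 2a² + 2a = −6s(s − 2a) + (a − 1)(s − 2a); both groups contain (s − 2a), giving −(6s − a + 1)(s − 2a).

−(s − 2a)(6s − a + 1)(s − a)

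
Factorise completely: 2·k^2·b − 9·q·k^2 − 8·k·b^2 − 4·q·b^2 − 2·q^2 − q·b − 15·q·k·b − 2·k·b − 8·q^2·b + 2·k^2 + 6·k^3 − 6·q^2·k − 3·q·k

Group: q·(−6·q·k − 8·q·b − 2·q + 3·k^2 + k·b + k − 4·b^2 − b) + 2·k·(−6·q·k − 8·q·b − 2·q + 3·k^2 + k·b + k − 4·b^2 − b); both groups contain (−6·q·k − 8·q·b − 2·q + 3·k^2 + k·b + k − 4·b^2 − b), so (q + 2·k) is a factor with cofactor −6·q·k − 8·q·b − 2·q + 3·k^2 + k·b + k − 4·b^2 − b.
The cofactor groups again: −6·q·k − 8·q·b − 2·q + 3·k^2 + k·b + k − 4·b^2 − b = −3·k·(2·q − k + b) + (−4·b − 1)·(2·q − k + b); both groups contain (2·q − k + b), giving −(3·k + 4·b + 1)·(2·q − k + b).

−(q + 2·k)·(3·k + 4·b + 1)·(2·q − k + b)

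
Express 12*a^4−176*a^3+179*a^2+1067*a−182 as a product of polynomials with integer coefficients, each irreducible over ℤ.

Among the possible rational roots, a = 1/6 is a root, giving the factor (6*a−1) and quotient 2*a^3−29*a^2+25*a+182.
Next, a = −2 is a root, so (a+2) is a factor; dividing leaves 2*a^2−33*a+91.
The remaining quadratic factors as (2*a−7)(a−13).

(2*a−7)*(6*a−1)*(a+2)*(a−13)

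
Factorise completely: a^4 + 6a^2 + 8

Substitute u = a^2 to get a quadratic in u, then factor.
a^2 + 4 is irreducible over ℤ (sum of squares).
a^2 + 2 is irreducible over ℤ (always positive, so no real roots).

(a^2 + 2)(a^2 + 4)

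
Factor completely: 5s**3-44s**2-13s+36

By the rational root theorem, s = 4/5 is a root, giving the factor (5s-4) and quotient s**2-8s-9.
The remaining quadratic factors as (s-9)(s+1).

(5s-4)(s+1)(s-9)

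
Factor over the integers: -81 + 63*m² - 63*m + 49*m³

(7*m + 9)*(7*m² - 9)

Group as (49*m³ - 63*m) + (63*m² - 81) = 7*m*(7*m² - 9) + 9*(7*m² - 9).
Both groups share the factor (7*m² - 9).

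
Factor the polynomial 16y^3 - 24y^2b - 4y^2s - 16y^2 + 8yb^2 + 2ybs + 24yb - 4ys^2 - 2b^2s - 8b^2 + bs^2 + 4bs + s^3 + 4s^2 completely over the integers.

(2y - 2b - s)(2y - b + s)(4y - s - 4)

Group: 4y(4y^2 - 6yb + 2b^2 - bs - s^2) + (-s - 4)(4y^2 - 6yb + 2b^2 - bs - s^2); both groups contain (4y^2 - 6yb + 2b^2 - bs - s^2), so (4y - s - 4) is a factor with cofactor 4y^2 - 6yb + 2b^2 - bs - s^2.
The cofactor groups again: 4y^2 - 6yb + 2b^2 - bs - s^2 = 2y(2y - 2b - s) + (-b + s)(2y - 2b - s); both groups contain (2y - 2b - s), giving (2y - b + s)(2y - 2b - s).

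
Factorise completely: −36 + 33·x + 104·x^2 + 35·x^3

(5·x + 12)·(7·x − 3)·(x + 1)

By the rational root theorem, x = 3/7 is a root, so (7·x − 3) is a factor; dividing leaves 5·x^2 + 17·x + 12.
The remaining quadratic factors as (x + 1)(5·x + 12).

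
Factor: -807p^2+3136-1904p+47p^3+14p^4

Trying the rational-root candidates, p = 8/7 is a root, giving the factor (7p-8) and quotient 2p^3+9p^2-105p-392.
Next, p = 7 is a root, so (p-7) is a factor; dividing leaves 2p^2+23p+56.
The remaining quadratic factors as (p+8)(2p+7).

(2p+7)(7p-8)(p+8)(p-7)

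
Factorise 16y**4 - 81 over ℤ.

(2y + 3)(2y - 3)(4y**2 + 9)

(2y)⁴ − (3)⁴ = ((2y)² − (3)²)((2y)² + (3)²); the first factor splits again, the second (4y**2 + 9) is irreducible.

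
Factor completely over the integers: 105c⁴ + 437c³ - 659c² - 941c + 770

(3c - 2)(5c + 7)(7c - 11)(c + 5)

Among the possible rational roots, c = 11/7 is a root, so (7c - 11) is a factor; dividing leaves 15c³ + 86c² + 41c - 70.
Continuing, c = 2/3 is a root, giving the factor (3c - 2) and quotient 5c² + 32c + 35.
The remaining quadratic factors as (5c + 7)(c + 5).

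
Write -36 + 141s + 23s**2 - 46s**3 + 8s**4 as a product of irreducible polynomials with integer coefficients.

(2s + 3)(4s - 1)(s - 3)(s - 4)

Among the possible rational roots, s = 4 is a root, giving the factor (s - 4) and quotient 8s**3 - 14s**2 - 33s + 9.
Then s = 3 is a root, so (s - 3) divides it; the quotient is 8s**2 + 10s - 3.
The remaining quadratic factors as (4s - 1)(2s + 3).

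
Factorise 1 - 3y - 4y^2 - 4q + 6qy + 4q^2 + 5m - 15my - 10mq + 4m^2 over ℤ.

(4m - 2q + y + 1)(m - 2q - 4y + 1)

Group: m(4m - 2q + y + 1) + (-2q - 4y + 1)(4m - 2q + y + 1); both groups contain (4m - 2q + y + 1).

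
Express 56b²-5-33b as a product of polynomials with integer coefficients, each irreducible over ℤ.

Need a pair with product 56·(-5) = -280 and sum -33: that's 7 and -40.
Split the middle term: 56b²+7b - 40b-5 = 7b(8b+1) - 5(8b+1).

(7b-5)(8b+1)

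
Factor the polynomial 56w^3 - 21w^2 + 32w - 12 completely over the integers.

Group as (56w^3 + 32w) + (-21w^2 - 12) = 8w(7w^2 + 4) - 3(7w^2 + 4).
Both groups share the factor (7w^2 + 4).

(8w - 3)(7w^2 + 4)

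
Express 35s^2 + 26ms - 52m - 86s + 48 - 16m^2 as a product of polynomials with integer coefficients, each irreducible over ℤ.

-(2m - 5s + 8)(8m + 7s - 6)

Group: -8m(2m - 5s + 8) + (-7s + 6)(2m - 5s + 8); both groups contain (2m - 5s + 8).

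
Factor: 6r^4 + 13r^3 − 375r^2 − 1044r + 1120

Trying the rational-root candidates, r = 5/6 is a root, giving the factor (6r − 5) and quotient r^3 + 3r^2 − 60r − 224.
Next, r = 8 is a root, so (r − 8) is a factor; dividing leaves r^2 + 11r + 28.
The remaining quadratic factors as (r + 7)(r + 4).

(6r − 5)(r + 4)(r + 7)(r − 8)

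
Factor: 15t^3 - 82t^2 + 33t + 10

Testing divisors of the constant over divisors of the leading coefficient, t = 5 is a root, giving the factor (t - 5) and quotient 15t^2 - 7t - 2.
The remaining quadratic factors as (5t + 1)(3t - 2).

(3t - 2)(5t + 1)(t - 5)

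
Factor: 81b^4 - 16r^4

(3b)⁴ − (2r)⁴ = ((3b)² − (2r)²)((3b)² + (2r)²); the first factor splits again, the second (9b^2 + 4r^2) is irreducible.

(3b + 2r)(3b - 2r)(9b^2 + 4r^2)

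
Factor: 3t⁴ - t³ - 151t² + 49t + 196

Among the possible rational roots, t = 7 is a root, giving the factor (t - 7) and quotient 3t³ + 20t² - 11t - 28.
Then t = -1 is a root, giving the factor (t + 1) and quotient 3t² + 17t - 28.
The remaining quadratic factors as (t + 7)(3t - 4).

(3t - 4)(t + 1)(t + 7)(t - 7)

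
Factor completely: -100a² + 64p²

Every term has a factor of 4. Then 16p² - 25a² = (4p)² − (5a)².

4(4p - 5a)(4p + 5a)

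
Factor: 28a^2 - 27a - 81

Need a pair with product 28·(-81) = -2268 and sum -27: that's -63 and 36.
Split the middle term: 28a^2 - 63a + 36a - 81 = 7a(4a - 9) + 9(4a - 9).

(4a - 9)(7a + 9)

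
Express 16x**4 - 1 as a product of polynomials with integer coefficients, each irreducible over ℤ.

Difference of squares twice: with A = 2x and B = 1, A⁴ − B⁴ = (A² − B²)(A² + B²), and A² − B² factors again.

(2x + 1)(2x - 1)(4x**2 + 1)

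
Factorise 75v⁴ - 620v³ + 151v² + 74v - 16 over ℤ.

Among the possible rational roots, v = -1/3 is a root, so (3v + 1) divides it; the quotient is 25v³ - 215v² + 122v - 16.
Then v = 8 is a root, so (v - 8) divides it; the quotient is 25v² - 15v + 2.
The remaining quadratic factors as (5v - 1)(5v - 2).

(3v + 1)(5v - 1)(5v - 2)(v - 8)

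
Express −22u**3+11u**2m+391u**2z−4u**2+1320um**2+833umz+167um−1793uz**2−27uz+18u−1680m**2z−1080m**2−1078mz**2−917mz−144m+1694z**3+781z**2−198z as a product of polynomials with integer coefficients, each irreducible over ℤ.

−(u−8m−11z)(11u−14z−9)(2u+15m−11z+2)

Group: u(−22u**2−165um+149uz−4u+210mz+135m−154z**2−71z+18) + (−8m−11z)(−22u**2−165um+149uz−4u+210mz+135m−154z**2−71z+18); both groups contain (−22u**2−165um+149uz−4u+210mz+135m−154z**2−71z+18), so (u−8m−11z) is a factor with cofactor −22u**2−165um+149uz−4u+210mz+135m−154z**2−71z+18.
The cofactor groups again: −22u**2−165um+149uz−4u+210mz+135m−154z**2−71z+18 = −11u(2u+15m−11z+2) + (14z+9)(2u+15m−11z+2); both groups contain (2u+15m−11z+2), giving −(11u−14z−9)(2u+15m−11z+2).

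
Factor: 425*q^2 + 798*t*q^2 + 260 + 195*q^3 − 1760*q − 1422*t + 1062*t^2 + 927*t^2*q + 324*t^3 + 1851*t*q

Group: 9*t*(36*t^2 + 51*t*q + 126*t + 15*q^2 + 35*q − 130) + (13*q − 2)*(36*t^2 + 51*t*q + 126*t + 15*q^2 + 35*q − 130); both groups contain (36*t^2 + 51*t*q + 126*t + 15*q^2 + 35*q − 130), so (9*t + 13*q − 2) is a factor with cofactor 36*t^2 + 51*t*q + 126*t + 15*q^2 + 35*q − 130.
The cofactor groups again: 36*t^2 + 51*t*q + 126*t + 15*q^2 + 35*q − 130 = 12*t*(3*t + 3*q + 13) + (5*q − 10)*(3*t + 3*q + 13); both groups contain (3*t + 3*q + 13), giving (12*t + 5*q − 10)*(3*t + 3*q + 13).

(9*t + 13*q − 2)*(3*t + 3*q + 13)*(12*t + 5*q − 10)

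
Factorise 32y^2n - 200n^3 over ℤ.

8n(2y - 5n)(2y + 5n)

Pull out the common factor 8n; 4y^2 - 25n^2 is a difference of squares.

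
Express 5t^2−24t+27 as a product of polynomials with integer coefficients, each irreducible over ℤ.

(5t−9)(t−3)

Need a pair with product 5·27 = 135 and sum −24: that's −15 and −9.
Split the middle term: 5t^2−15t − 9t+27 = 5t(t−3) − 9(t−3).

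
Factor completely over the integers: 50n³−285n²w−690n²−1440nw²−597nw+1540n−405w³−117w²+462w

(10n+3w)(5n+15w−14)(n−9w−11)

Group: n(50n²+165nw−140n+45w²−42w) + (−9w−11)(50n²+165nw−140n+45w²−42w); both groups contain (50n²+165nw−140n+45w²−42w), so (n−9w−11) is a factor with cofactor 50n²+165nw−140n+45w²−42w.
The cofactor groups again: 50n²+165nw−140n+45w²−42w = 10n(5n+15w−14) + 3w(5n+15w−14); both groups contain (5n+15w−14), giving (10n+3w)(5n+15w−14).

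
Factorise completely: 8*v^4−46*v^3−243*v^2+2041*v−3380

Among the possible rational roots, v = 13/4 is a root, so (4*v−13) divides it; the quotient is 2*v^3−5*v^2−77*v+260.
Then v = −13/2 is a root, so (2*v+13) is a factor; dividing leaves v^2−9*v+20.
The remaining quadratic factors as (v−4)(v−5).

(2*v+13)*(4*v−13)*(v−4)*(v−5)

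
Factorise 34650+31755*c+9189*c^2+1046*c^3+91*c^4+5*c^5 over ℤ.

(5*c+11)*(c+10)*(c+3)*(c^2+3*c+105)

By the rational root theorem, c = -10 is a root, so (c+10) is a factor; dividing leaves 5*c^4+41*c^3+636*c^2+2829*c+3465.
Next, c = -3 is a root, giving the factor (c+3) and quotient 5*c^3+26*c^2+558*c+1155.
Then c = -11/5 is a root, so (5*c+11) is a factor; dividing leaves c^2+3*c+105.
The quadratic c^2+3*c+105 has discriminant -411 < 0 and is irreducible over ℤ.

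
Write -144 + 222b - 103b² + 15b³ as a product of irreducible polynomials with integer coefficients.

(3b - 8)(5b - 6)(b - 3)

Testing divisors of the constant over divisors of the leading coefficient, b = 6/5 is a root, so (5b - 6) is a factor; dividing leaves 3b² - 17b + 24.
The remaining quadratic factors as (3b - 8)(b - 3).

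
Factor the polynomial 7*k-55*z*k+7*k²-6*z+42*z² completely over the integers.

(6*z-7*k)*(7*z-k-1)

Group: 6*z*(7*z-k-1) - 7*k*(7*z-k-1); both groups contain (7*z-k-1).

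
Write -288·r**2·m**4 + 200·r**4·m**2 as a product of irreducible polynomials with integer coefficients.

8·m**2·r**2·(5·r - 6·m)·(5·r + 6·m)

Every term has a factor of 8·r**2·m**2. Then 25·r**2 - 36·m**2 = (5·r)² − (6·m)².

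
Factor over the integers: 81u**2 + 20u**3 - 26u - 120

Trying the rational-root candidates, u = 6/5 is a root, so (5u - 6) divides it; the quotient is 4u**2 + 21u + 20.
The remaining quadratic factors as (4u + 5)(u + 4).

(4u + 5)(5u - 6)(u + 4)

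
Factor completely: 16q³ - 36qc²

4q(2q - 3c)(2q + 3c)

Factor out 4q, leaving 4q² - 9c², which is a difference of two squares.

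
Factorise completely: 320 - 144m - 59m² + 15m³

(3m + 8)(5m - 8)(m - 5)

Testing divisors of the constant over divisors of the leading coefficient, m = -8/3 is a root, so (3m + 8) divides it; the quotient is 5m² - 33m + 40.
The remaining quadratic factors as (5m - 8)(m - 5).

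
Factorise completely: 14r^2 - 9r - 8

(2r + 1)(7r - 8)

Need a pair with product 14·(-8) = -112 and sum -9: that's -16 and 7.
Split the middle term: 14r^2 - 16r + 7r - 8 = 2r(7r - 8) + (7r - 8).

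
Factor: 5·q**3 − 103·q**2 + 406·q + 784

(5·q + 7)·(q − 14)·(q − 8)

By the rational root theorem, q = 8 is a root, so (q − 8) divides it; the quotient is 5·q**2 − 63·q − 98.
The remaining quadratic factors as (5·q + 7)(q − 14).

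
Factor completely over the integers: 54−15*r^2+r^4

(r+3)*(r−3)*(r^2−6)

Substitute u = r^2 to get a quadratic in u, then factor.
r^2−9 is a difference of squares.
r^2−6 is irreducible over ℤ (6 is not a perfect square).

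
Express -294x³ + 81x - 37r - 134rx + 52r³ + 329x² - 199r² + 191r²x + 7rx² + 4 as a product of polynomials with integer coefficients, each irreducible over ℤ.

(13r - 14x - 1)(4r + 7x + 1)(r + 3x - 4)

Group: 4r(13r² + 25rx - 53r - 42x² + 53x + 4) + (7x + 1)(13r² + 25rx - 53r - 42x² + 53x + 4); both groups contain (13r² + 25rx - 53r - 42x² + 53x + 4), so (4r + 7x + 1) is a factor with cofactor 13r² + 25rx - 53r - 42x² + 53x + 4.
The cofactor groups again: 13r² + 25rx - 53r - 42x² + 53x + 4 = r(13r - 14x - 1) + (3x - 4)(13r - 14x - 1); both groups contain (13r - 14x - 1), giving (r + 3x - 4)(13r - 14x - 1).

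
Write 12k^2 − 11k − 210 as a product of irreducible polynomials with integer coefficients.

Need a pair with product 12·(−210) = −2520 and sum −11: that's −56 and 45.
Split the middle term: 12k^2 − 56k + 45k − 210 = 4k(3k − 14) + 15(3k − 14).

(3k − 14)(4k + 15)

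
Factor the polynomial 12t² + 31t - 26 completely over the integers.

Need a pair with product 12·(-26) = -312 and sum 31: that's -8 and 39.
Split the middle term: 12t² - 8t + 39t - 26 = 4t(3t - 2) + 13(3t - 2).

(3t - 2)(4t + 13)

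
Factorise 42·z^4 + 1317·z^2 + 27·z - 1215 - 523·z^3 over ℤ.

Among the possible rational roots, z = -5/6 is a root, giving the factor (6·z + 5) and quotient 7·z^3 - 93·z^2 + 297·z - 243.
Continuing, z = 3 is a root, so (z - 3) divides it; the quotient is 7·z^2 - 72·z + 81.
The remaining quadratic factors as (7·z - 9)(z - 9).

(6·z + 5)·(7·z - 9)·(z - 3)·(z - 9)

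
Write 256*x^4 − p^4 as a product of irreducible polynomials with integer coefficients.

(4*x − p)*(4*x + p)*(16*x^2 + p^2)

Difference of squares twice: with A = 4*x and B = p, A⁴ − B⁴ = (A² − B²)(A² + B²), and A² − B² factors again.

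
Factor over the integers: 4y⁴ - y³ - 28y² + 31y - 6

Testing divisors of the constant over divisors of the leading coefficient, y = 1 is a root, so (y - 1) divides it; the quotient is 4y³ + 3y² - 25y + 6.
Then y = -3 is a root, so (y + 3) is a factor; dividing leaves 4y² - 9y + 2.
The remaining quadratic factors as (4y - 1)(y - 2).

(4y - 1)(y + 3)(y - 1)(y - 2)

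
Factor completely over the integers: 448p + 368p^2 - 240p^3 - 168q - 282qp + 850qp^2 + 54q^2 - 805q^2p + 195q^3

(5q - 5p - 4)(13q - 6p + 14)(3q - 8p)

Group: 13q(15q^2 - 55qp - 12q + 40p^2 + 32p) + (-6p + 14)(15q^2 - 55qp - 12q + 40p^2 + 32p); both groups contain (15q^2 - 55qp - 12q + 40p^2 + 32p), so (13q - 6p + 14) is a factor with cofactor 15q^2 - 55qp - 12q + 40p^2 + 32p.
The cofactor groups again: 15q^2 - 55qp - 12q + 40p^2 + 32p = 3q(5q - 5p - 4) - 8p(5q - 5p - 4); both groups contain (5q - 5p - 4), giving (3q - 8p)(5q - 5p - 4).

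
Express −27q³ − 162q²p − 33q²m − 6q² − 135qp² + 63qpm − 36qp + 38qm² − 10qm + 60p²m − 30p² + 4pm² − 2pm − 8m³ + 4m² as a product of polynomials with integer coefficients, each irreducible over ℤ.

Group: q(−27q² − 27qp + 21qm − 6q + 12pm − 6p − 4m² + 2m) + (5p + 2m)(−27q² − 27qp + 21qm − 6q + 12pm − 6p − 4m² + 2m); both groups contain (−27q² − 27qp + 21qm − 6q + 12pm − 6p − 4m² + 2m), so (q + 5p + 2m) is a factor with cofactor −27q² − 27qp + 21qm − 6q + 12pm − 6p − 4m² + 2m.
The cofactor groups again: −27q² − 27qp + 21qm − 6q + 12pm − 6p − 4m² + 2m = −9q(3q + 3p − m) + (4m − 2)(3q + 3p − m); both groups contain (3q + 3p − m), giving −(9q − 4m + 2)(3q + 3p − m).

−(9q − 4m + 2)(3q + 3p − m)(q + 5p + 2m)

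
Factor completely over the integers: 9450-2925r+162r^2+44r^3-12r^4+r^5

(r+6)(r-5)(r-7)(r^2-6r+45)

Among the possible rational roots, r = 7 is a root, so (r-7) divides it; the quotient is r^4-5r^3+9r^2+225r-1350.
Next, r = 5 is a root, so (r-5) divides it; the quotient is r^3+9r+270.
Then r = -6 is a root, so (r+6) divides it; the quotient is r^2-6r+45.
The quadratic r^2-6r+45 has discriminant -144 < 0 and is irreducible over ℤ.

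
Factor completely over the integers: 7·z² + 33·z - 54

Need a pair with product 7·(-54) = -378 and sum 33: that's -9 and 42.
Split the middle term: 7·z² - 9·z + 42·z - 54 = z·(7·z - 9) + 6·(7·z - 9).

(7·z - 9)·(z + 6)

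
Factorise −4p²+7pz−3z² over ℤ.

−(4p−3z)(p−z)

Group: −4p(p−z) + 3z(p−z); both groups contain (p−z).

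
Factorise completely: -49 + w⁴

Substitute u = w² to get a quadratic in u, then factor.
w² - 7 is irreducible over ℤ (7 is not a perfect square).
w² + 7 is irreducible over ℤ (always positive, so no real roots).

(w² + 7)·(w² - 7)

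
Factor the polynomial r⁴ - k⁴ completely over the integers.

(r - k)(r + k)(r² + k²)

(r)⁴ − (k)⁴ = ((r)² − (k)²)((r)² + (k)²); the first factor splits again, the second (r² + k²) is irreducible.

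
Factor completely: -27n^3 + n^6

Factor out n^3 first: what remains is n^3 - 27.
Recognize a difference of cubes with the parts n and 3.

n^3(n - 3)(n^2 + 3n + 9)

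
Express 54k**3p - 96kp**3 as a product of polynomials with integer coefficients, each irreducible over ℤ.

Pull out the common factor 6kp; 9k**2 - 16p**2 is a difference of squares.

6kp(3k + 4p)(3k - 4p)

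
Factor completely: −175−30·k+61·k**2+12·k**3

(3·k−5)·(4·k+7)·(k+5)

Testing divisors of the constant over divisors of the leading coefficient, k = −5 is a root, giving the factor (k+5) and quotient 12·k**2+k−35.
The remaining quadratic factors as (3·k−5)(4·k+7).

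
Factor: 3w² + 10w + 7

Need a pair with product 3·7 = 21 and sum 10: that's 3 and 7.
Split the middle term: 3w² + 3w + 7w + 7 = 3w(w + 1) + 7(w + 1).

(3w + 7)(w + 1)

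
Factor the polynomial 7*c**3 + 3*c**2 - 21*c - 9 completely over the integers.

Group as (7*c**3 - 21*c) + (3*c**2 - 9) = 7*c*(c**2 - 3) + 3*(c**2 - 3).
Both groups share the factor (c**2 - 3).

(7*c + 3)*(c**2 - 3)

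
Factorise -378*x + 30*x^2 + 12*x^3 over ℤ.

6*x*(2*x - 9)*(x + 7)

Pull out the common factor 6*x, then factor the remaining trinomial.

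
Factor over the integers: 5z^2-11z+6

Need a pair with product 5·6 = 30 and sum -11: that's -5 and -6.
Split the middle term: 5z^2-5z - 6z+6 = 5z(z-1) - 6(z-1).

(5z-6)(z-1)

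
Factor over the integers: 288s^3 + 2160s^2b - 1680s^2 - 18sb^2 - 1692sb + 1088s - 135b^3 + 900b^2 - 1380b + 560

(12s - 3b + 4)(2s + 15b - 10)(12s + 3b - 14)

Group: 12s(24s^2 + 186sb - 148s + 45b^2 - 240b + 140) + (-3b + 4)(24s^2 + 186sb - 148s + 45b^2 - 240b + 140); both groups contain (24s^2 + 186sb - 148s + 45b^2 - 240b + 140), so (12s - 3b + 4) is a factor with cofactor 24s^2 + 186sb - 148s + 45b^2 - 240b + 140.
The cofactor groups again: 24s^2 + 186sb - 148s + 45b^2 - 240b + 140 = 2s(12s + 3b - 14) + (15b - 10)(12s + 3b - 14); both groups contain (12s + 3b - 14), giving (2s + 15b - 10)(12s + 3b - 14).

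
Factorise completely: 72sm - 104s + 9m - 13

(8s + 1)(9m - 13)

Group as (72sm - 104s) + (9m - 13) = 8s(9m - 13) + (9m - 13).
Both groups share the factor (9m - 13).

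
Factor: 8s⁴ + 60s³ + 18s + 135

Group as (8s⁴ + 18s) + (60s³ + 135) = 2s(4s³ + 9) + 15(4s³ + 9).
Both groups share the factor (4s³ + 9).

(2s + 15)(4s³ + 9)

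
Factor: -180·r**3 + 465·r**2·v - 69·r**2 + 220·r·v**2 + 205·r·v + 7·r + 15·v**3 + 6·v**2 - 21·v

Group: r·(-180·r**2 - 75·r·v - 69·r - 5·v**2 - 2·v + 7) - 3·v·(-180·r**2 - 75·r·v - 69·r - 5·v**2 - 2·v + 7); both groups contain (-180·r**2 - 75·r·v - 69·r - 5·v**2 - 2·v + 7), so (r - 3·v) is a factor with cofactor -180·r**2 - 75·r·v - 69·r - 5·v**2 - 2·v + 7.
The cofactor groups again: -180·r**2 - 75·r·v - 69·r - 5·v**2 - 2·v + 7 = -15·r·(12·r + v - 1) + (-5·v - 7)·(12·r + v - 1); both groups contain (12·r + v - 1), giving -(15·r + 5·v + 7)·(12·r + v - 1).

-(12·r + v - 1)·(15·r + 5·v + 7)·(r - 3·v)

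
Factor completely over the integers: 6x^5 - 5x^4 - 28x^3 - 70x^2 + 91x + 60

(2x + 1)(3x - 4)(x - 3)(x^2 + 3x + 5)

Trying the rational-root candidates, x = 3 is a root, giving the factor (x - 3) and quotient 6x^4 + 13x^3 + 11x^2 - 37x - 20.
Continuing, x = 4/3 is a root, so (3x - 4) divides it; the quotient is 2x^3 + 7x^2 + 13x + 5.
Next, x = -1/2 is a root, giving the factor (2x + 1) and quotient x^2 + 3x + 5.
The quadratic x^2 + 3x + 5 has discriminant -11 < 0 and is irreducible over ℤ.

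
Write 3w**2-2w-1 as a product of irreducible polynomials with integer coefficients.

(3w+1)(w-1)

Need a pair with product 3·(-1) = -3 and sum -2: that's -3 and 1.
Split the middle term: 3w**2-3w + w-1 = 3w(w-1) + (w-1).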